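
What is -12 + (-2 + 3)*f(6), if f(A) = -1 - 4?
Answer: -17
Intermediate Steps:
f(A) = -5
-12 + (-2 + 3)*f(6) = -12 + (-2 + 3)*(-5) = -12 + 1*(-5) = -12 - 5 = -17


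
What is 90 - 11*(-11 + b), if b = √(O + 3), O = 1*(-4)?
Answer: 211 - 11*I ≈ 211.0 - 11.0*I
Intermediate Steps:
O = -4
b = I (b = √(-4 + 3) = √(-1) = I ≈ 1.0*I)
90 - 11*(-11 + b) = 90 - 11*(-11 + I) = 90 + (121 - 11*I) = 211 - 11*I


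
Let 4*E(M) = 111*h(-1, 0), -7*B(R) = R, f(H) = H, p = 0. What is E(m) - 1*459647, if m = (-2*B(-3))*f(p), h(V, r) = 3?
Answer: -1838255/4 ≈ -4.5956e+5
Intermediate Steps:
B(R) = -R/7
m = 0 (m = -(-2)*(-3)/7*0 = -2*3/7*0 = -6/7*0 = 0)
E(M) = 333/4 (E(M) = (111*3)/4 = (1/4)*333 = 333/4)
E(m) - 1*459647 = 333/4 - 1*459647 = 333/4 - 459647 = -1838255/4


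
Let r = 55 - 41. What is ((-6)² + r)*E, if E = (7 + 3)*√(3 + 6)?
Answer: 1500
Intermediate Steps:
r = 14
E = 30 (E = 10*√9 = 10*3 = 30)
((-6)² + r)*E = ((-6)² + 14)*30 = (36 + 14)*30 = 50*30 = 1500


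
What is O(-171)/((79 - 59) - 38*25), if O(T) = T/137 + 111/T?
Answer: 7408/3631185 ≈ 0.0020401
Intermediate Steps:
O(T) = 111/T + T/137 (O(T) = T*(1/137) + 111/T = T/137 + 111/T = 111/T + T/137)
O(-171)/((79 - 59) - 38*25) = (111/(-171) + (1/137)*(-171))/((79 - 59) - 38*25) = (111*(-1/171) - 171/137)/(20 - 950) = (-37/57 - 171/137)/(-930) = -14816/7809*(-1/930) = 7408/3631185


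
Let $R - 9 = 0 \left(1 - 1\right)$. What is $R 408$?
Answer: $3672$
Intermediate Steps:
$R = 9$ ($R = 9 + 0 \left(1 - 1\right) = 9 + 0 \cdot 0 = 9 + 0 = 9$)
$R 408 = 9 \cdot 408 = 3672$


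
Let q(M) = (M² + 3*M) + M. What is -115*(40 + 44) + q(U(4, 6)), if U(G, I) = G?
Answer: -9628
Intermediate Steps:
q(M) = M² + 4*M
-115*(40 + 44) + q(U(4, 6)) = -115*(40 + 44) + 4*(4 + 4) = -115*84 + 4*8 = -9660 + 32 = -9628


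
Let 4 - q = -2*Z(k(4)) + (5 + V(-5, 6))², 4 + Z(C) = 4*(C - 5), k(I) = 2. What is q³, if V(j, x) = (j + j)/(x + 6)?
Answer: -4354703137/46656 ≈ -93336.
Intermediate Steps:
Z(C) = -24 + 4*C (Z(C) = -4 + 4*(C - 5) = -4 + 4*(-5 + C) = -4 + (-20 + 4*C) = -24 + 4*C)
V(j, x) = 2*j/(6 + x) (V(j, x) = (2*j)/(6 + x) = 2*j/(6 + x))
q = -1633/36 (q = 4 - (-2*(-24 + 4*2) + (5 + 2*(-5)/(6 + 6))²) = 4 - (-2*(-24 + 8) + (5 + 2*(-5)/12)²) = 4 - (-2*(-16) + (5 + 2*(-5)*(1/12))²) = 4 - (32 + (5 - ⅚)²) = 4 - (32 + (25/6)²) = 4 - (32 + 625/36) = 4 - 1*1777/36 = 4 - 1777/36 = -1633/36 ≈ -45.361)
q³ = (-1633/36)³ = -4354703137/46656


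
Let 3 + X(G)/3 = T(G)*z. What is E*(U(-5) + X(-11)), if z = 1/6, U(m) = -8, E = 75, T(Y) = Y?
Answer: -3375/2 ≈ -1687.5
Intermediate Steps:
z = ⅙ ≈ 0.16667
X(G) = -9 + G/2 (X(G) = -9 + 3*(G*(⅙)) = -9 + 3*(G/6) = -9 + G/2)
E*(U(-5) + X(-11)) = 75*(-8 + (-9 + (½)*(-11))) = 75*(-8 + (-9 - 11/2)) = 75*(-8 - 29/2) = 75*(-45/2) = -3375/2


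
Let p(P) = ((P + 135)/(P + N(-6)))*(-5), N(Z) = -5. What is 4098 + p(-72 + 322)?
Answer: 28631/7 ≈ 4090.1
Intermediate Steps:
p(P) = -5*(135 + P)/(-5 + P) (p(P) = ((P + 135)/(P - 5))*(-5) = ((135 + P)/(-5 + P))*(-5) = -5*(135 + P)/(-5 + P))
4098 + p(-72 + 322) = 4098 + 5*(-135 - (-72 + 322))/(-5 + (-72 + 322)) = 4098 + 5*(-135 - 1*250)/(-5 + 250) = 4098 + 5*(-135 - 250)/245 = 4098 + 5*(1/245)*(-385) = 4098 - 55/7 = 28631/7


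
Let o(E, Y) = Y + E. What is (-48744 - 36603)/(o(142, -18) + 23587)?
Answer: -85347/23711 ≈ -3.5995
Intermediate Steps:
o(E, Y) = E + Y
(-48744 - 36603)/(o(142, -18) + 23587) = (-48744 - 36603)/((142 - 18) + 23587) = -85347/(124 + 23587) = -85347/23711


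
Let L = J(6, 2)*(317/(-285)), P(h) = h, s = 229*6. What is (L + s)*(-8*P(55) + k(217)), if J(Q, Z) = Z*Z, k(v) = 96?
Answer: -134270768/285 ≈ -4.7113e+5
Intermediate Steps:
s = 1374
J(Q, Z) = Z²
L = -1268/285 (L = 2²*(317/(-285)) = 4*(317*(-1/285)) = 4*(-317/285) = -1268/285 ≈ -4.4491)
(L + s)*(-8*P(55) + k(217)) = (-1268/285 + 1374)*(-8*55 + 96) = 390322*(-440 + 96)/285 = (390322/285)*(-344) = -134270768/285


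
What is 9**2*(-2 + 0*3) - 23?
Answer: -185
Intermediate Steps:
9**2*(-2 + 0*3) - 23 = 81*(-2 + 0) - 23 = 81*(-2) - 23 = -162 - 23 = -185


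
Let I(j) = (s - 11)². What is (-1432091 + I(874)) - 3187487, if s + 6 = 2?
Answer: -4619353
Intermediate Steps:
s = -4 (s = -6 + 2 = -4)
I(j) = 225 (I(j) = (-4 - 11)² = (-15)² = 225)
(-1432091 + I(874)) - 3187487 = (-1432091 + 225) - 3187487 = -1431866 - 3187487 = -4619353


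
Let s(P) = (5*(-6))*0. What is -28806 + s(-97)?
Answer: -28806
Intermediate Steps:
s(P) = 0 (s(P) = -30*0 = 0)
-28806 + s(-97) = -28806 + 0 = -28806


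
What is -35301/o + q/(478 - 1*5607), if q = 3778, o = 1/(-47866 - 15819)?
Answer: 11530731521087/5129 ≈ 2.2481e+9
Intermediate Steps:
o = -1/63685 (o = 1/(-63685) = -1/63685 ≈ -1.5702e-5)
-35301/o + q/(478 - 1*5607) = -35301/(-1/63685) + 3778/(478 - 1*5607) = -35301*(-63685) + 3778/(478 - 5607) = 2248144185 + 3778/(-5129) = 2248144185 + 3778*(-1/5129) = 2248144185 - 3778/5129 = 11530731521087/5129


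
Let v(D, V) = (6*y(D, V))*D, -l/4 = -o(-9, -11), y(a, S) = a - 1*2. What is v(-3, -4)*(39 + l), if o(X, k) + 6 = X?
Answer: -1890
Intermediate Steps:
o(X, k) = -6 + X
y(a, S) = -2 + a (y(a, S) = a - 2 = -2 + a)
l = -60 (l = -(-4)*(-6 - 9) = -(-4)*(-15) = -4*15 = -60)
v(D, V) = D*(-12 + 6*D) (v(D, V) = (6*(-2 + D))*D = (-12 + 6*D)*D = D*(-12 + 6*D))
v(-3, -4)*(39 + l) = (6*(-3)*(-2 - 3))*(39 - 60) = (6*(-3)*(-5))*(-21) = 90*(-21) = -1890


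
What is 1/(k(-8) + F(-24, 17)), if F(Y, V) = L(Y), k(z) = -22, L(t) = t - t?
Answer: -1/22 ≈ -0.045455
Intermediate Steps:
L(t) = 0
F(Y, V) = 0
1/(k(-8) + F(-24, 17)) = 1/(-22 + 0) = 1/(-22) = -1/22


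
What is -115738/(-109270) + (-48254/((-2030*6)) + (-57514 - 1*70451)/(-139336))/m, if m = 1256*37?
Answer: 4657629598538771/4396902772758720 ≈ 1.0593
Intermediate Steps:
m = 46472
-115738/(-109270) + (-48254/((-2030*6)) + (-57514 - 1*70451)/(-139336))/m = -115738/(-109270) + (-48254/((-2030*6)) + (-57514 - 1*70451)/(-139336))/46472 = -115738*(-1/109270) + (-48254/(-12180) + (-57514 - 70451)*(-1/139336))*(1/46472) = 1181/1115 + (-48254*(-1/12180) - 127965*(-1/139336))*(1/46472) = 1181/1115 + (24127/6090 + 127965/139336)*(1/46472) = 1181/1115 + (2070533261/424278120)*(1/46472) = 1181/1115 + 2070533261/19717052792640 = 4657629598538771/4396902772758720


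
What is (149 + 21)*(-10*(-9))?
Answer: 15300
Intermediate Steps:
(149 + 21)*(-10*(-9)) = 170*90 = 15300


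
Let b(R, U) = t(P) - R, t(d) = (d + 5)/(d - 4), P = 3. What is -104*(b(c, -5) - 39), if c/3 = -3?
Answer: 3952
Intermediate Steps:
c = -9 (c = 3*(-3) = -9)
t(d) = (5 + d)/(-4 + d)
b(R, U) = -8 - R (b(R, U) = (5 + 3)/(-4 + 3) - R = 8/(-1) - R = -1*8 - R = -8 - R)
-104*(b(c, -5) - 39) = -104*((-8 - 1*(-9)) - 39) = -104*((-8 + 9) - 39) = -104*(1 - 39) = -104*(-38) = 3952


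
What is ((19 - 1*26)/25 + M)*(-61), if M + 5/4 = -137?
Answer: 845033/100 ≈ 8450.3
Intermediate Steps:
M = -553/4 (M = -5/4 - 137 = -553/4 ≈ -138.25)
((19 - 1*26)/25 + M)*(-61) = ((19 - 1*26)/25 - 553/4)*(-61) = ((19 - 26)*(1/25) - 553/4)*(-61) = (-7*1/25 - 553/4)*(-61) = (-7/25 - 553/4)*(-61) = -13853/100*(-61) = 845033/100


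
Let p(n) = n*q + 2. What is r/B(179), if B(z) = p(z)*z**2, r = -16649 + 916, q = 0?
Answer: -15733/64082 ≈ -0.24551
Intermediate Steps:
r = -15733
p(n) = 2 (p(n) = n*0 + 2 = 0 + 2 = 2)
B(z) = 2*z**2
r/B(179) = -15733/(2*179**2) = -15733/(2*32041) = -15733/64082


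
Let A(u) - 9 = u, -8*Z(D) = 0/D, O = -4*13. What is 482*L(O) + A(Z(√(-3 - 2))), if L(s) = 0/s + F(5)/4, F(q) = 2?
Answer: 250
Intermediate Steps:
O = -52
Z(D) = 0 (Z(D) = -0/D = -⅛*0 = 0)
A(u) = 9 + u
L(s) = ½ (L(s) = 0/s + 2/4 = 0 + 2*(¼) = 0 + ½ = ½)
482*L(O) + A(Z(√(-3 - 2))) = 482*(½) + (9 + 0) = 241 + 9 = 250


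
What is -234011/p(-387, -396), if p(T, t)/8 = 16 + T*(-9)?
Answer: -234011/27992 ≈ -8.3599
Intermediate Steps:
p(T, t) = 128 - 72*T (p(T, t) = 8*(16 + T*(-9)) = 8*(16 - 9*T) = 128 - 72*T)
-234011/p(-387, -396) = -234011/(128 - 72*(-387)) = -234011/(128 + 27864) = -234011/27992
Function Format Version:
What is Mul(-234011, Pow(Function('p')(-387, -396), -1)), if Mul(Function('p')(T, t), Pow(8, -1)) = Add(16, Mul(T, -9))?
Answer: Rational(-234011, 27992) ≈ -8.3599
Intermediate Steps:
Function('p')(T, t) = Add(128, Mul(-72, T)) (Function('p')(T, t) = Mul(8, Add(16, Mul(T, -9))) = Mul(8, Add(16, Mul(-9, T))) = Add(128, Mul(-72, T)))
Mul(-234011, Pow(Function('p')(-387, -396), -1)) = Mul(-234011, Pow(Add(128, Mul(-72, -387)), -1)) = Mul(-234011, Pow(Add(128, 27864), -1)) = Mul(-234011, Pow(27992, -1)) = Mul(-234011, Rational(1, 27992)) = Rational(-234011, 27992)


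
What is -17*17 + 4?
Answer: -285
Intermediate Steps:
-17*17 + 4 = -289 + 4 = -285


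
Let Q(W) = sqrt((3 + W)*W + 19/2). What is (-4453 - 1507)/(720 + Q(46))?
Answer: -953600/114697 + 5960*sqrt(1006)/344091 ≈ -7.7647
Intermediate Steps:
Q(W) = sqrt(19/2 + W*(3 + W)) (Q(W) = sqrt(W*(3 + W) + 19*(1/2)) = sqrt(W*(3 + W) + 19/2) = sqrt(19/2 + W*(3 + W)))
(-4453 - 1507)/(720 + Q(46)) = (-4453 - 1507)/(720 + sqrt(38 + 4*46**2 + 12*46)/2) = -5960/(720 + sqrt(38 + 4*2116 + 552)/2) = -5960/(720 + sqrt(38 + 8464 + 552)/2) = -5960/(720 + sqrt(9054)/2) = -5960/(720 + (3*sqrt(1006))/2) = -5960/(720 + 3*sqrt(1006)/2)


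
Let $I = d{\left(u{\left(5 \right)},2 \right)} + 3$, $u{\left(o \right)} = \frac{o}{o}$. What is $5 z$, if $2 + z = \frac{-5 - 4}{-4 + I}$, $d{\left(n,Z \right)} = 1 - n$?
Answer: $35$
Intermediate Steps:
$u{\left(o \right)} = 1$
$I = 3$ ($I = \left(1 - 1\right) + 3 = 0 + 3 = 3$)
$z = 7$ ($z = -2 + \frac{-5 - 4}{-4 + 3} = -2 - \frac{9}{-1} = -2 - -9 = -2 + 9 = 7$)
$5 z = 5 \cdot 7 = 35$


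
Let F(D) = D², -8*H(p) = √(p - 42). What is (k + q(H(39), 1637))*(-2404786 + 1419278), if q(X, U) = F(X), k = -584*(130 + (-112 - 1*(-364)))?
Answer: 3517680878395/16 ≈ 2.1985e+11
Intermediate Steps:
H(p) = -√(-42 + p)/8 (H(p) = -√(p - 42)/8 = -√(-42 + p)/8)
k = -223088 (k = -584*(130 + (-112 + 364)) = -584*(130 + 252) = -584*382 = -223088)
q(X, U) = X²
(k + q(H(39), 1637))*(-2404786 + 1419278) = (-223088 + (-√(-42 + 39)/8)²)*(-2404786 + 1419278) = (-223088 + (-I*√3/8)²)*(-985508) = (-223088 - 3/64)*(-985508) = -14277635/64*(-985508) = 3517680878395/16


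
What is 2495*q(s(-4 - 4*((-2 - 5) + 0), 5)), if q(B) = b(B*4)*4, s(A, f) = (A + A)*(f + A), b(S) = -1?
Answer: -9980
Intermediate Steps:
s(A, f) = 2*A*(A + f) (s(A, f) = (2*A)*(A + f) = 2*A*(A + f))
q(B) = -4 (q(B) = -1*4 = -4)
2495*q(s(-4 - 4*((-2 - 5) + 0), 5)) = 2495*(-4) = -9980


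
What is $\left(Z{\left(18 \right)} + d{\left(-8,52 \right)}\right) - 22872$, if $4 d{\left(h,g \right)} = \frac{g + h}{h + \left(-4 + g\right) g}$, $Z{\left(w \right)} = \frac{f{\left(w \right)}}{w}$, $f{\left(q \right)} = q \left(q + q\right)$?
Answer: $- \frac{56815957}{2488} \approx -22836.0$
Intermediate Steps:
$f{\left(q \right)} = 2 q^{2}$ ($f{\left(q \right)} = q 2 q = 2 q^{2}$)
$Z{\left(w \right)} = 2 w$ ($Z{\left(w \right)} = \frac{2 w^{2}}{w} = 2 w$)
$d{\left(h,g \right)} = \frac{g + h}{4 \left(h + g \left(-4 + g\right)\right)}$ ($d{\left(h,g \right)} = \frac{\left(g + h\right) \frac{1}{h + \left(-4 + g\right) g}}{4} = \frac{\left(g + h\right) \frac{1}{h + g \left(-4 + g\right)}}{4} = \frac{\frac{1}{h + g \left(-4 + g\right)} \left(g + h\right)}{4} = \frac{g + h}{4 \left(h + g \left(-4 + g\right)\right)}$)
$\left(Z{\left(18 \right)} + d{\left(-8,52 \right)}\right) - 22872 = \left(2 \cdot 18 + \frac{52 - 8}{4 \left(-8 + 52^{2} - 208\right)}\right) - 22872 = \left(36 + \frac{1}{4} \frac{1}{-8 + 2704 - 208} \cdot 44\right) - 22872 = \left(36 + \frac{1}{4} \cdot \frac{1}{2488} \cdot 44\right) - 22872 = \left(36 + \frac{11}{2488}\right) - 22872 = \frac{89579}{2488} - 22872 = - \frac{56815957}{2488}$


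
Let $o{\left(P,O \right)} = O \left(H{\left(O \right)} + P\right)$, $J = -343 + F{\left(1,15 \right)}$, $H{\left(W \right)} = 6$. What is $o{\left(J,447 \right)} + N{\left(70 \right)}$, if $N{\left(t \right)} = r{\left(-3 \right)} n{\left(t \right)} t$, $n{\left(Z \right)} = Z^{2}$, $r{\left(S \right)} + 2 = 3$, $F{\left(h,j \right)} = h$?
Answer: $192808$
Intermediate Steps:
$r{\left(S \right)} = 1$ ($r{\left(S \right)} = -2 + 3 = 1$)
$J = -342$ ($J = -343 + 1 = -342$)
$o{\left(P,O \right)} = O \left(6 + P\right)$
$N{\left(t \right)} = t^{3}$ ($N{\left(t \right)} = 1 t^{2} t = t^{2} t = t^{3}$)
$o{\left(J,447 \right)} + N{\left(70 \right)} = 447 \left(6 - 342\right) + 70^{3} = 447 \left(-336\right) + 343000 = -150192 + 343000 = 192808$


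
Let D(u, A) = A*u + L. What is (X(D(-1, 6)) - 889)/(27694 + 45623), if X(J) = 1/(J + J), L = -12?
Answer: -32005/2639412 ≈ -0.012126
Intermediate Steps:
D(u, A) = -12 + A*u (D(u, A) = A*u - 12 = -12 + A*u)
X(J) = 1/(2*J)
(X(D(-1, 6)) - 889)/(27694 + 45623) = (1/(2*(-12 + 6*(-1))) - 889)/(27694 + 45623) = (1/(2*(-12 - 6)) - 889)/73317 = ((1/2)/(-18) - 889)*(1/73317) = ((1/2)*(-1/18) - 889)*(1/73317) = (-1/36 - 889)*(1/73317) = -32005/36*1/73317 = -32005/2639412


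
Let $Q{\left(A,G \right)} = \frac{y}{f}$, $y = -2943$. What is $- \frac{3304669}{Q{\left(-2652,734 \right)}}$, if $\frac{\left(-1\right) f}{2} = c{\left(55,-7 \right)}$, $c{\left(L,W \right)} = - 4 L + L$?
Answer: $\frac{363513590}{981} \approx 3.7055 \cdot 10^{5}$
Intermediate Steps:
$c{\left(L,W \right)} = - 3 L$
$f = 330$ ($f = - 2 \left(\left(-3\right) 55\right) = \left(-2\right) \left(-165\right) = 330$)
$Q{\left(A,G \right)} = - \frac{981}{110}$ ($Q{\left(A,G \right)} = - \frac{2943}{330} = \left(-2943\right) \frac{1}{330} = - \frac{981}{110}$)
$- \frac{3304669}{Q{\left(-2652,734 \right)}} = - \frac{3304669}{- \frac{981}{110}} = \left(-3304669\right) \left(- \frac{110}{981}\right) = \frac{363513590}{981}$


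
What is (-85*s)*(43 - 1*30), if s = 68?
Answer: -75140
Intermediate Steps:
(-85*s)*(43 - 1*30) = (-85*68)*(43 - 1*30) = -5780*(43 - 30) = -5780*13 = -75140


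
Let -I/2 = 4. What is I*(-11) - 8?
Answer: 80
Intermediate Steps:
I = -8 (I = -2*4 = -8)
I*(-11) - 8 = -8*(-11) - 8 = 88 - 8 = 80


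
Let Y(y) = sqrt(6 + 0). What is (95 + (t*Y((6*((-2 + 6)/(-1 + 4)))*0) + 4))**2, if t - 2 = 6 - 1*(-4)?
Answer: 10665 + 2376*sqrt(6) ≈ 16485.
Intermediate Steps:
t = 12 (t = 2 + (6 - 1*(-4)) = 2 + (6 + 4) = 2 + 10 = 12)
Y(y) = sqrt(6)
(95 + (t*Y((6*((-2 + 6)/(-1 + 4)))*0) + 4))**2 = (95 + (12*sqrt(6) + 4))**2 = (95 + (4 + 12*sqrt(6)))**2 = (99 + 12*sqrt(6))**2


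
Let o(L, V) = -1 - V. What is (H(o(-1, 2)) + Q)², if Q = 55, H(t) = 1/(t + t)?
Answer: 108241/36 ≈ 3006.7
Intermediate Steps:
H(t) = 1/(2*t)
(H(o(-1, 2)) + Q)² = (1/(2*(-1 - 1*2)) + 55)² = (1/(2*(-1 - 2)) + 55)² = ((½)/(-3) + 55)² = ((½)*(-⅓) + 55)² = (-⅙ + 55)² = (329/6)² = 108241/36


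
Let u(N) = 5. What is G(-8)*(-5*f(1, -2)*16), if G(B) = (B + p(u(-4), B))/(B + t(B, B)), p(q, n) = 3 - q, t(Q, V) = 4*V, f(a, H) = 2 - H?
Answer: -80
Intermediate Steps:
G(B) = (-2 + B)/(5*B) (G(B) = (B + (3 - 1*5))/(B + 4*B) = (B + (3 - 5))/((5*B)) = (B - 2)*(1/(5*B)) = (-2 + B)*(1/(5*B)) = (-2 + B)/(5*B))
G(-8)*(-5*f(1, -2)*16) = ((1/5)*(-2 - 8)/(-8))*(-5*(2 - 1*(-2))*16) = ((1/5)*(-1/8)*(-10))*(-5*(2 + 2)*16) = (-5*4*16)/4 = (-20*16)/4 = (1/4)*(-320) = -80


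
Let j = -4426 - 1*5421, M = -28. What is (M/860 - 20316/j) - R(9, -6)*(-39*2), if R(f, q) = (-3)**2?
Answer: 34662947/49235 ≈ 704.03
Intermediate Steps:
j = -9847 (j = -4426 - 5421 = -9847)
R(f, q) = 9
(M/860 - 20316/j) - R(9, -6)*(-39*2) = (-28/860 - 20316/(-9847)) - 9*(-39*2) = (-28*1/860 - 20316*(-1/9847)) - 9*(-78) = (-7/215 + 20316/9847) - 1*(-702) = 99977/49235 + 702 = 34662947/49235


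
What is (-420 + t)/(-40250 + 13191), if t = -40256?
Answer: 40676/27059 ≈ 1.5032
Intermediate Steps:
(-420 + t)/(-40250 + 13191) = (-420 - 40256)/(-40250 + 13191) = -40676/(-27059) = -40676*(-1/27059) = 40676/27059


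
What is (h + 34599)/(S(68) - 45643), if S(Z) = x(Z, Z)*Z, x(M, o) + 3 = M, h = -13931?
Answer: -20668/41223 ≈ -0.50137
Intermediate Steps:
x(M, o) = -3 + M
S(Z) = Z*(-3 + Z) (S(Z) = (-3 + Z)*Z = Z*(-3 + Z))
(h + 34599)/(S(68) - 45643) = (-13931 + 34599)/(68*(-3 + 68) - 45643) = 20668/(68*65 - 45643) = 20668/(4420 - 45643) = 20668/(-41223) = 20668*(-1/41223) = -20668/41223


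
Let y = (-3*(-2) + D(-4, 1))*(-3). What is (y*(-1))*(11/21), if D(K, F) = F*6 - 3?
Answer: 99/7 ≈ 14.143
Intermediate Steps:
D(K, F) = -3 + 6*F (D(K, F) = 6*F - 3 = -3 + 6*F)
y = -27 (y = (-3*(-2) + (-3 + 6*1))*(-3) = (6 + (-3 + 6))*(-3) = (6 + 3)*(-3) = 9*(-3) = -27)
(y*(-1))*(11/21) = (-27*(-1))*(11/21) = 27*(11*(1/21)) = 27*(11/21) = 99/7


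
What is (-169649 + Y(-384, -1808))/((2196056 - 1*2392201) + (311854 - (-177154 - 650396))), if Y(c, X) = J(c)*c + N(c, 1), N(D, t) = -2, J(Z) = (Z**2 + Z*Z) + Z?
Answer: -113268403/943259 ≈ -120.08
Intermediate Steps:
J(Z) = Z + 2*Z**2 (J(Z) = (Z**2 + Z**2) + Z = 2*Z**2 + Z = Z + 2*Z**2)
Y(c, X) = -2 + c**2*(1 + 2*c) (Y(c, X) = (c*(1 + 2*c))*c - 2 = c**2*(1 + 2*c) - 2 = -2 + c**2*(1 + 2*c))
(-169649 + Y(-384, -1808))/((2196056 - 1*2392201) + (311854 - (-177154 - 650396))) = (-169649 + (-2 + (-384)**2*(1 + 2*(-384))))/((2196056 - 1*2392201) + (311854 - (-177154 - 650396))) = (-169649 + (-2 + 147456*(1 - 768)))/((2196056 - 2392201) + (311854 - 1*(-827550))) = (-169649 + (-2 + 147456*(-767)))/(-196145 + (311854 + 827550)) = (-169649 + (-2 - 113098752))/(-196145 + 1139404) = (-169649 - 113098754)/943259 = -113268403*1/943259 = -113268403/943259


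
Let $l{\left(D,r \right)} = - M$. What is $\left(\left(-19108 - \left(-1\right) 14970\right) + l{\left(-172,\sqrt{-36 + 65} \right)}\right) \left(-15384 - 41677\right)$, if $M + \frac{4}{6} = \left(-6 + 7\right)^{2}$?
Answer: $\frac{708412315}{3} \approx 2.3614 \cdot 10^{8}$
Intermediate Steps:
$M = \frac{1}{3}$ ($M = - \frac{2}{3} + \left(-6 + 7\right)^{2} = - \frac{2}{3} + 1^{2} = - \frac{2}{3} + 1 = \frac{1}{3} \approx 0.33333$)
$l{\left(D,r \right)} = - \frac{1}{3}$ ($l{\left(D,r \right)} = \left(-1\right) \frac{1}{3} = - \frac{1}{3}$)
$\left(\left(-19108 - \left(-1\right) 14970\right) + l{\left(-172,\sqrt{-36 + 65} \right)}\right) \left(-15384 - 41677\right) = \left(\left(-19108 - \left(-1\right) 14970\right) - \frac{1}{3}\right) \left(-15384 - 41677\right) = \left(\left(-19108 - -14970\right) - \frac{1}{3}\right) \left(-57061\right) = \left(\left(-19108 + 14970\right) - \frac{1}{3}\right) \left(-57061\right) = \left(-4138 - \frac{1}{3}\right) \left(-57061\right) = \left(- \frac{12415}{3}\right) \left(-57061\right) = \frac{708412315}{3}$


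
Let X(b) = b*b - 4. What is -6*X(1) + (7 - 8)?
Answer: 17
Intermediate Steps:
X(b) = -4 + b² (X(b) = b² - 4 = -4 + b²)
-6*X(1) + (7 - 8) = -6*(-4 + 1²) + (7 - 8) = -6*(-4 + 1) - 1 = -6*(-3) - 1 = 18 - 1 = 17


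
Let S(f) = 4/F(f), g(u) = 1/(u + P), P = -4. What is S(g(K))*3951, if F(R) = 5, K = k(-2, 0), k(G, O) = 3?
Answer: 15804/5 ≈ 3160.8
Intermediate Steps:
K = 3
g(u) = 1/(-4 + u) (g(u) = 1/(u - 4) = 1/(-4 + u))
S(f) = ⅘ (S(f) = 4/5 = 4*(⅕) = ⅘)
S(g(K))*3951 = (⅘)*3951 = 15804/5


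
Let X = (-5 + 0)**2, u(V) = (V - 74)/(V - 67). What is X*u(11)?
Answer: 225/8 ≈ 28.125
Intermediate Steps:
u(V) = (-74 + V)/(-67 + V)
X = 25 (X = (-5)**2 = 25)
X*u(11) = 25*((-74 + 11)/(-67 + 11)) = 25*(-63/(-56)) = 25*(-1/56*(-63)) = 25*(9/8) = 225/8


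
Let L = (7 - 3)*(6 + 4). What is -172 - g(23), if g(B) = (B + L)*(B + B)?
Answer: -3070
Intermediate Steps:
L = 40 (L = 4*10 = 40)
g(B) = 2*B*(40 + B) (g(B) = (B + 40)*(B + B) = (40 + B)*(2*B) = 2*B*(40 + B))
-172 - g(23) = -172 - 2*23*(40 + 23) = -172 - 2*23*63 = -172 - 1*2898 = -172 - 2898 = -3070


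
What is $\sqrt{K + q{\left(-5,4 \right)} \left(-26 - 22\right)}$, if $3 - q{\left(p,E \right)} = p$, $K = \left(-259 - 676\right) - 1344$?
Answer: $i \sqrt{2663} \approx 51.604 i$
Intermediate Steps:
$K = -2279$ ($K = -935 - 1344 = -2279$)
$q{\left(p,E \right)} = 3 - p$
$\sqrt{K + q{\left(-5,4 \right)} \left(-26 - 22\right)} = \sqrt{-2279 + \left(3 - -5\right) \left(-26 - 22\right)} = \sqrt{-2279 + \left(3 + 5\right) \left(-48\right)} = \sqrt{-2279 + 8 \left(-48\right)} = \sqrt{-2279 - 384} = \sqrt{-2663} = i \sqrt{2663}$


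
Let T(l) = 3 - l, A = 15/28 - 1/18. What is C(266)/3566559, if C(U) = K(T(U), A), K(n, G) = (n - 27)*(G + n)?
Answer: 9592475/449386434 ≈ 0.021346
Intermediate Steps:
A = 121/252 (A = 15*(1/28) - 1*1/18 = 15/28 - 1/18 = 121/252 ≈ 0.48016)
K(n, G) = (-27 + n)*(G + n)
C(U) = -1943/21 + (3 - U)² + 6683*U/252 (C(U) = (3 - U)² - 27*121/252 - 27*(3 - U) + 121*(3 - U)/252 = (3 - U)² - 363/28 + (-81 + 27*U) + (121/84 - 121*U/252) = -1943/21 + (3 - U)² + 6683*U/252)
C(266)/3566559 = (-1754/21 + 266² + (5171/252)*266)/3566559 = (-1754/21 + 70756 + 98249/18)*(1/3566559) = (9592475/126)*(1/3566559) = 9592475/449386434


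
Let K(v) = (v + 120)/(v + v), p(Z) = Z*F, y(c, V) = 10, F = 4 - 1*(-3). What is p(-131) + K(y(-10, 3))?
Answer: -1821/2 ≈ -910.50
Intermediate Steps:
F = 7 (F = 4 + 3 = 7)
p(Z) = 7*Z (p(Z) = Z*7 = 7*Z)
K(v) = (120 + v)/(2*v) (K(v) = (120 + v)/((2*v)) = (120 + v)*(1/(2*v)) = (120 + v)/(2*v))
p(-131) + K(y(-10, 3)) = 7*(-131) + (½)*(120 + 10)/10 = -917 + (½)*(⅒)*130 = -917 + 13/2 = -1821/2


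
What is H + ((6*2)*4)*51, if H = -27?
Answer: 2421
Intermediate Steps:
H + ((6*2)*4)*51 = -27 + ((6*2)*4)*51 = -27 + (12*4)*51 = -27 + 48*51 = -27 + 2448 = 2421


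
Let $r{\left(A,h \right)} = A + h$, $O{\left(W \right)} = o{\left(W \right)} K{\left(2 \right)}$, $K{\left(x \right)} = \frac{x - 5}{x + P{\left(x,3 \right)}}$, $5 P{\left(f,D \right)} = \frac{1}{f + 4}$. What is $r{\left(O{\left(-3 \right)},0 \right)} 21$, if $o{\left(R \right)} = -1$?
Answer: $\frac{1890}{61} \approx 30.984$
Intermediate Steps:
$P{\left(f,D \right)} = \frac{1}{5 \left(4 + f\right)}$ ($P{\left(f,D \right)} = \frac{1}{5 \left(f + 4\right)} = \frac{1}{5 \left(4 + f\right)}$)
$K{\left(x \right)} = \frac{-5 + x}{x + \frac{1}{5 \left(4 + x\right)}}$ ($K{\left(x \right)} = \frac{x - 5}{x + \frac{1}{5 \left(4 + x\right)}} = \frac{-5 + x}{x + \frac{1}{5 \left(4 + x\right)}}$)
$O{\left(W \right)} = \frac{90}{61}$ ($O{\left(W \right)} = - \frac{5 \left(-5 + 2\right) \left(4 + 2\right)}{1 + 5 \cdot 2 \left(4 + 2\right)} = - \frac{5 \left(-3\right) 6}{1 + 5 \cdot 2 \cdot 6} = - \frac{5 \left(-3\right) 6}{1 + 60} = - \frac{5 \left(-3\right) 6}{61} = \left(-1\right) \left(- \frac{90}{61}\right) = \frac{90}{61}$)
$r{\left(O{\left(-3 \right)},0 \right)} 21 = \left(\frac{90}{61} + 0\right) 21 = \frac{90}{61} \cdot 21 = \frac{1890}{61}$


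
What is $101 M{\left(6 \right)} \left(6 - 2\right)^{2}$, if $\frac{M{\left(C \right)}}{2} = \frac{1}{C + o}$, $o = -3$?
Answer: $\frac{3232}{3} \approx 1077.3$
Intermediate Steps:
$M{\left(C \right)} = \frac{2}{-3 + C}$ ($M{\left(C \right)} = \frac{2}{C - 3} = \frac{2}{-3 + C}$)
$101 M{\left(6 \right)} \left(6 - 2\right)^{2} = 101 \frac{2}{-3 + 6} \left(6 - 2\right)^{2} = 101 \cdot \frac{2}{3} \cdot 4^{2} = 101 \cdot 2 \cdot \frac{1}{3} \cdot 16 = 101 \cdot \frac{2}{3} \cdot 16 = \frac{202}{3} \cdot 16 = \frac{3232}{3}$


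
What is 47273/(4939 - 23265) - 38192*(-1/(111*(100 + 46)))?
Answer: -33099823/148495578 ≈ -0.22290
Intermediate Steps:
47273/(4939 - 23265) - 38192*(-1/(111*(100 + 46))) = 47273/(-18326) - 38192/((-111*146)) = 47273*(-1/18326) - 38192/(-16206) = -47273/18326 - 38192*(-1/16206) = -47273/18326 + 19096/8103 = -33099823/148495578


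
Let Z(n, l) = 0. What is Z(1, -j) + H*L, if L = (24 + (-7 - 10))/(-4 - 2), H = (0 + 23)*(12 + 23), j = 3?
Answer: -5635/6 ≈ -939.17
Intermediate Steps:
H = 805 (H = 23*35 = 805)
L = -7/6 (L = (24 - 17)/(-6) = 7*(-⅙) = -7/6 ≈ -1.1667)
Z(1, -j) + H*L = 0 + 805*(-7/6) = 0 - 5635/6 = -5635/6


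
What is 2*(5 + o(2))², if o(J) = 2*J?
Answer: 162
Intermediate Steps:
2*(5 + o(2))² = 2*(5 + 2*2)² = 2*(5 + 4)² = 2*9² = 2*81 = 162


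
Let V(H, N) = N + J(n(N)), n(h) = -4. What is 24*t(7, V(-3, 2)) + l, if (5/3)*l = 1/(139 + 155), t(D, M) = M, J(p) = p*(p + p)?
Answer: 399841/490 ≈ 816.00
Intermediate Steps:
J(p) = 2*p**2 (J(p) = p*(2*p) = 2*p**2)
V(H, N) = 32 + N (V(H, N) = N + 2*(-4)**2 = N + 2*16 = N + 32 = 32 + N)
l = 1/490 (l = 3/(5*(139 + 155)) = (3/5)/294 = (3/5)*(1/294) = 1/490 ≈ 0.0020408)
24*t(7, V(-3, 2)) + l = 24*(32 + 2) + 1/490 = 24*34 + 1/490 = 816 + 1/490 = 399841/490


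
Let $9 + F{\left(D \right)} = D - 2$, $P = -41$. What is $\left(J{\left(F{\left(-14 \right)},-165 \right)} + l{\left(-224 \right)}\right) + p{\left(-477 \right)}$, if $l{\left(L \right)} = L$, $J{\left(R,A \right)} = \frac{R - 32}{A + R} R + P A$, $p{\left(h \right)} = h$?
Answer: $\frac{12113}{2} \approx 6056.5$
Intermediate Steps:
$F{\left(D \right)} = -11 + D$ ($F{\left(D \right)} = -9 + \left(D - 2\right) = -9 + \left(-2 + D\right) = -11 + D$)
$J{\left(R,A \right)} = - 41 A + \frac{R \left(-32 + R\right)}{A + R}$ ($J{\left(R,A \right)} = \frac{R - 32}{A + R} R - 41 A = \frac{-32 + R}{A + R} R - 41 A = \frac{R \left(-32 + R\right)}{A + R} - 41 A = - 41 A + \frac{R \left(-32 + R\right)}{A + R}$)
$\left(J{\left(F{\left(-14 \right)},-165 \right)} + l{\left(-224 \right)}\right) + p{\left(-477 \right)} = \left(\frac{\left(-11 - 14\right)^{2} - 41 \left(-165\right)^{2} - 32 \left(-11 - 14\right) - - 6765 \left(-11 - 14\right)}{-165 - 25} - 224\right) - 477 = \left(\frac{\left(-25\right)^{2} - 1116225 - -800 - \left(-6765\right) \left(-25\right)}{-165 - 25} - 224\right) - 477 = \left(\frac{625 - 1116225 + 800 - 169125}{-190} - 224\right) - 477 = \left(\left(- \frac{1}{190}\right) \left(-1283925\right) - 224\right) - 477 = \left(\frac{13515}{2} - 224\right) - 477 = \frac{13067}{2} - 477 = \frac{12113}{2}$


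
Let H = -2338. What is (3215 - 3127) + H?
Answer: -2250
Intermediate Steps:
(3215 - 3127) + H = (3215 - 3127) - 2338 = 88 - 2338 = -2250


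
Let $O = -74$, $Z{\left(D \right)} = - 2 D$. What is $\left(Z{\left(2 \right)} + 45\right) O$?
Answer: $-3034$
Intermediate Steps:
$\left(Z{\left(2 \right)} + 45\right) O = \left(\left(-2\right) 2 + 45\right) \left(-74\right) = \left(-4 + 45\right) \left(-74\right) = 41 \left(-74\right) = -3034$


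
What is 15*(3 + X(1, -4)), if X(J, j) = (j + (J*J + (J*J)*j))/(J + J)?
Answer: -15/2 ≈ -7.5000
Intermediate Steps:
X(J, j) = (j + J² + j*J²)/(2*J) (X(J, j) = (j + (J² + J²*j))/((2*J)) = (j + (J² + j*J²))*(1/(2*J)) = (j + J² + j*J²)*(1/(2*J)) = (j + J² + j*J²)/(2*J))
15*(3 + X(1, -4)) = 15*(3 + (½)*(-4 + 1²*(1 - 4))/1) = 15*(3 + (½)*1*(-4 + 1*(-3))) = 15*(3 + (½)*1*(-4 - 3)) = 15*(3 + (½)*1*(-7)) = 15*(3 - 7/2) = 15*(-½) = -15/2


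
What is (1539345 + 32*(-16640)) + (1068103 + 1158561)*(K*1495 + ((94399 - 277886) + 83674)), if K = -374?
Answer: -1467243649287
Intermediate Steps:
(1539345 + 32*(-16640)) + (1068103 + 1158561)*(K*1495 + ((94399 - 277886) + 83674)) = (1539345 + 32*(-16640)) + (1068103 + 1158561)*(-374*1495 + ((94399 - 277886) + 83674)) = (1539345 - 532480) + 2226664*(-559130 + (-183487 + 83674)) = 1006865 + 2226664*(-559130 - 99813) = 1006865 + 2226664*(-658943) = 1006865 - 1467244656152 = -1467243649287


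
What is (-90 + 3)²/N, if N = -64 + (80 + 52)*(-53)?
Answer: -7569/7060 ≈ -1.0721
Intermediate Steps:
N = -7060 (N = -64 + 132*(-53) = -64 - 6996 = -7060)
(-90 + 3)²/N = (-90 + 3)²/(-7060) = (-87)²*(-1/7060) = 7569*(-1/7060) = -7569/7060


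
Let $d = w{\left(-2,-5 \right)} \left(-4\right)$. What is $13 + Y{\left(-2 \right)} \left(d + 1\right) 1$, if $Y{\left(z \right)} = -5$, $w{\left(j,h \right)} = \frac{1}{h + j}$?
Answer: $\frac{36}{7} \approx 5.1429$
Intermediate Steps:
$d = \frac{4}{7}$ ($d = \frac{1}{-5 - 2} \left(-4\right) = \frac{1}{-7} \left(-4\right) = \left(- \frac{1}{7}\right) \left(-4\right) = \frac{4}{7} \approx 0.57143$)
$13 + Y{\left(-2 \right)} \left(d + 1\right) 1 = 13 - 5 \left(\frac{4}{7} + 1\right) 1 = 13 - 5 \cdot \frac{11}{7} \cdot 1 = 13 - \frac{55}{7} = \frac{36}{7}$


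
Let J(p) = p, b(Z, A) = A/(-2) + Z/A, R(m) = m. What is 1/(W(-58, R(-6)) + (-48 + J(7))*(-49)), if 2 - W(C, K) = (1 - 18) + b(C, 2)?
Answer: 1/2058 ≈ 0.00048591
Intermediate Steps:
b(Z, A) = -A/2 + Z/A (b(Z, A) = A*(-½) + Z/A = -A/2 + Z/A)
W(C, K) = 20 - C/2 (W(C, K) = 2 - ((1 - 18) + (-½*2 + C/2)) = 2 - (-17 + (-1 + C*(½))) = 2 - (-17 + (-1 + C/2)) = 2 - (-18 + C/2) = 2 + (18 - C/2) = 20 - C/2)
1/(W(-58, R(-6)) + (-48 + J(7))*(-49)) = 1/((20 - ½*(-58)) + (-48 + 7)*(-49)) = 1/((20 + 29) - 41*(-49)) = 1/(49 + 2009) = 1/2058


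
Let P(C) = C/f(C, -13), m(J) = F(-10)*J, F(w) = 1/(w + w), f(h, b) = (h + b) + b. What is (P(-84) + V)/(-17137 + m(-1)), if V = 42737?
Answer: -9402308/3770129 ≈ -2.4939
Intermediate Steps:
f(h, b) = h + 2*b (f(h, b) = (b + h) + b = h + 2*b)
F(w) = 1/(2*w)
m(J) = -J/20 (m(J) = ((½)/(-10))*J = ((½)*(-⅒))*J = -J/20)
P(C) = C/(-26 + C) (P(C) = C/(C + 2*(-13)) = C/(C - 26) = C/(-26 + C))
(P(-84) + V)/(-17137 + m(-1)) = (-84/(-26 - 84) + 42737)/(-17137 - 1/20*(-1)) = (-84/(-110) + 42737)/(-17137 + 1/20) = (-84*(-1/110) + 42737)/(-342739/20) = (42/55 + 42737)*(-20/342739) = (2350577/55)*(-20/342739) = -9402308/3770129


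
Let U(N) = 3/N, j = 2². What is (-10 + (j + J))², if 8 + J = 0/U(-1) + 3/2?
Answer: 625/4 ≈ 156.25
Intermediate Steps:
j = 4
J = -13/2 (J = -8 + (0/((3/(-1))) + 3/2) = -8 + (0/((3*(-1))) + 3*(½)) = -8 + (0/(-3) + 3/2) = -8 + (0*(-⅓) + 3/2) = -8 + (0 + 3/2) = -8 + 3/2 = -13/2 ≈ -6.5000)
(-10 + (j + J))² = (-10 + (4 - 13/2))² = (-10 - 5/2)² = (-25/2)² = 625/4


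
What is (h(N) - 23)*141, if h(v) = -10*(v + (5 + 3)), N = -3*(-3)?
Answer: -27213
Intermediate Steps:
N = 9
h(v) = -80 - 10*v (h(v) = -10*(v + 8) = -10*(8 + v) = -80 - 10*v)
(h(N) - 23)*141 = ((-80 - 10*9) - 23)*141 = ((-80 - 90) - 23)*141 = (-170 - 23)*141 = -193*141 = -27213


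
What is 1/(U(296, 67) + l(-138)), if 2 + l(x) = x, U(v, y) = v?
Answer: 1/156 ≈ 0.0064103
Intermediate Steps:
l(x) = -2 + x
1/(U(296, 67) + l(-138)) = 1/(296 + (-2 - 138)) = 1/(296 - 140) = 1/156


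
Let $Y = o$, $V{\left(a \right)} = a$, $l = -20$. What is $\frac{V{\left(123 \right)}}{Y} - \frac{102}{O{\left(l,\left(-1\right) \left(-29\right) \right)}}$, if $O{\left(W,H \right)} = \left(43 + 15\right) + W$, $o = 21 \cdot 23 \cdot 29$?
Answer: $- \frac{237340}{88711} \approx -2.6754$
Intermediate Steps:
$o = 14007$ ($o = 483 \cdot 29 = 14007$)
$Y = 14007$
$O{\left(W,H \right)} = 58 + W$
$\frac{V{\left(123 \right)}}{Y} - \frac{102}{O{\left(l,\left(-1\right) \left(-29\right) \right)}} = \frac{123}{14007} - \frac{102}{58 - 20} = 123 \cdot \frac{1}{14007} - \frac{102}{38} = \frac{41}{4669} - \frac{51}{19} = - \frac{237340}{88711}$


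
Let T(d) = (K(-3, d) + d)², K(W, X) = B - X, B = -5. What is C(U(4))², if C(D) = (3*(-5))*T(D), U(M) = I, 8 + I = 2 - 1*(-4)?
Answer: 140625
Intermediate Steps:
K(W, X) = -5 - X
I = -2 (I = -8 + (2 - 1*(-4)) = -8 + (2 + 4) = -8 + 6 = -2)
U(M) = -2
T(d) = 25 (T(d) = ((-5 - d) + d)² = (-5)² = 25)
C(D) = -375 (C(D) = (3*(-5))*25 = -15*25 = -375)
C(U(4))² = (-375)² = 140625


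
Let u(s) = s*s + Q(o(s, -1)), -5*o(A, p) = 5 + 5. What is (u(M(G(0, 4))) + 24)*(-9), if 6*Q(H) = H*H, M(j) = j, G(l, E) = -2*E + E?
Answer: -366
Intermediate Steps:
G(l, E) = -E
o(A, p) = -2 (o(A, p) = -(5 + 5)/5 = -⅕*10 = -2)
Q(H) = H²/6 (Q(H) = (H*H)/6 = H²/6)
u(s) = ⅔ + s² (u(s) = s*s + (⅙)*(-2)² = s² + (⅙)*4 = s² + ⅔ = ⅔ + s²)
(u(M(G(0, 4))) + 24)*(-9) = ((⅔ + (-1*4)²) + 24)*(-9) = ((⅔ + (-4)²) + 24)*(-9) = ((⅔ + 16) + 24)*(-9) = (50/3 + 24)*(-9) = (122/3)*(-9) = -366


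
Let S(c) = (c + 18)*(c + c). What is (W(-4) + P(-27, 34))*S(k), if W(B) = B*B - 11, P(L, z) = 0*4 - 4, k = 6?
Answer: 288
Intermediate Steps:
P(L, z) = -4 (P(L, z) = 0 - 4 = -4)
S(c) = 2*c*(18 + c) (S(c) = (18 + c)*(2*c) = 2*c*(18 + c))
W(B) = -11 + B**2 (W(B) = B**2 - 11 = -11 + B**2)
(W(-4) + P(-27, 34))*S(k) = ((-11 + (-4)**2) - 4)*(2*6*(18 + 6)) = ((-11 + 16) - 4)*(2*6*24) = (5 - 4)*288 = 1*288 = 288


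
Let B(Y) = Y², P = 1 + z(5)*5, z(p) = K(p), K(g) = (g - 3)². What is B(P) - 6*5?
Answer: 411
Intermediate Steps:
K(g) = (-3 + g)²
z(p) = (-3 + p)²
P = 21 (P = 1 + (-3 + 5)²*5 = 1 + 2²*5 = 1 + 4*5 = 1 + 20 = 21)
B(P) - 6*5 = 21² - 6*5 = 441 - 30 = 411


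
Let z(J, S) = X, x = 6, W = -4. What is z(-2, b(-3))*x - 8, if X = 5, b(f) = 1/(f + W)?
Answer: 22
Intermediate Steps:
b(f) = 1/(-4 + f) (b(f) = 1/(f - 4) = 1/(-4 + f))
z(J, S) = 5
z(-2, b(-3))*x - 8 = 5*6 - 8 = 30 - 8 = 22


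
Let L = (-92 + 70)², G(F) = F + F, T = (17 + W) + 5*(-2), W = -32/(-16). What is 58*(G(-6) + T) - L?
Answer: -658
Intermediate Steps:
W = 2 (W = -32*(-1/16) = 2)
T = 9 (T = (17 + 2) + 5*(-2) = 19 - 10 = 9)
G(F) = 2*F
L = 484 (L = (-22)² = 484)
58*(G(-6) + T) - L = 58*(2*(-6) + 9) - 1*484 = 58*(-12 + 9) - 484 = 58*(-3) - 484 = -174 - 484 = -658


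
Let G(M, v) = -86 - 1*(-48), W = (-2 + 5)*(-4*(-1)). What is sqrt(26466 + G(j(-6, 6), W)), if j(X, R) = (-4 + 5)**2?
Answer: 2*sqrt(6607) ≈ 162.57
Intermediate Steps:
j(X, R) = 1 (j(X, R) = 1**2 = 1)
W = 12 (W = 3*4 = 12)
G(M, v) = -38 (G(M, v) = -86 + 48 = -38)
sqrt(26466 + G(j(-6, 6), W)) = sqrt(26466 - 38) = sqrt(26428) = 2*sqrt(6607)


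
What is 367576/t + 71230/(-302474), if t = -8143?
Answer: -55881104457/1231522891 ≈ -45.376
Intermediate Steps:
367576/t + 71230/(-302474) = 367576/(-8143) + 71230/(-302474) = 367576*(-1/8143) + 71230*(-1/302474) = -367576/8143 - 35615/151237 = -55881104457/1231522891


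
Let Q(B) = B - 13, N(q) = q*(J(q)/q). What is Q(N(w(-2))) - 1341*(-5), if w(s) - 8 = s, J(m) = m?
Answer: 6698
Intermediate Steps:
w(s) = 8 + s
N(q) = q (N(q) = q*(q/q) = q*1 = q)
Q(B) = -13 + B
Q(N(w(-2))) - 1341*(-5) = (-13 + (8 - 2)) - 1341*(-5) = (-13 + 6) - 1*(-6705) = -7 + 6705 = 6698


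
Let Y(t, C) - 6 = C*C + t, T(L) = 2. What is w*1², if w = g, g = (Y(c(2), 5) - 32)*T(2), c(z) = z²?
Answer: 6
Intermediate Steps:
Y(t, C) = 6 + t + C² (Y(t, C) = 6 + (C*C + t) = 6 + (C² + t) = 6 + (t + C²) = 6 + t + C²)
g = 6 (g = ((6 + 2² + 5²) - 32)*2 = ((6 + 4 + 25) - 32)*2 = (35 - 32)*2 = 3*2 = 6)
w = 6
w*1² = 6*1² = 6*1 = 6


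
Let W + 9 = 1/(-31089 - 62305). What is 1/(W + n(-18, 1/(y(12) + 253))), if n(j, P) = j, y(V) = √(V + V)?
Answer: -93394/2521639 ≈ -0.037037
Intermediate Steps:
y(V) = √2*√V (y(V) = √(2*V) = √2*√V)
W = -840547/93394 (W = -9 + 1/(-31089 - 62305) = -9 + 1/(-93394) = -9 - 1/93394 = -840547/93394 ≈ -9.0000)
1/(W + n(-18, 1/(y(12) + 253))) = 1/(-840547/93394 - 18) = 1/(-2521639/93394) = -93394/2521639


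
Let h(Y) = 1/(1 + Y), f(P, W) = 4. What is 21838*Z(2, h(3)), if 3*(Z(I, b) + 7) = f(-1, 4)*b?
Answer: -436760/3 ≈ -1.4559e+5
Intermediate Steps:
Z(I, b) = -7 + 4*b/3 (Z(I, b) = -7 + (4*b)/3 = -7 + 4*b/3)
21838*Z(2, h(3)) = 21838*(-7 + 4/(3*(1 + 3))) = 21838*(-7 + (4/3)/4) = 21838*(-7 + (4/3)*(¼)) = 21838*(-7 + ⅓) = 21838*(-20/3) = -436760/3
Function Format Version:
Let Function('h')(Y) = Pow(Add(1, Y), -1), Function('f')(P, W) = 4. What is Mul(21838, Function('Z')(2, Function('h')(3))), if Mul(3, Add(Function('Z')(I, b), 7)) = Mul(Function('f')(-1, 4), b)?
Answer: Rational(-436760, 3) ≈ -1.4559e+5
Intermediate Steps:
Function('Z')(I, b) = Add(-7, Mul(Rational(4, 3), b)) (Function('Z')(I, b) = Add(-7, Mul(Rational(1, 3), Mul(4, b))) = Add(-7, Mul(Rational(4, 3), b)))
Mul(21838, Function('Z')(2, Function('h')(3))) = Mul(21838, Add(-7, Mul(Rational(4, 3), Pow(Add(1, 3), -1)))) = Mul(21838, Add(-7, Mul(Rational(4, 3), Pow(4, -1)))) = Mul(21838, Add(-7, Mul(Rational(4, 3), Rational(1, 4)))) = Mul(21838, Add(-7, Rational(1, 3))) = Mul(21838, Rational(-20, 3)) = Rational(-436760, 3)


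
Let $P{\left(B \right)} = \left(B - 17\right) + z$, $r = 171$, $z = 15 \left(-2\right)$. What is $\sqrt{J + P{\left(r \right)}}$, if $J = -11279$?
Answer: $i \sqrt{11155} \approx 105.62 i$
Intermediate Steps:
$z = -30$
$P{\left(B \right)} = -47 + B$ ($P{\left(B \right)} = \left(B - 17\right) - 30 = \left(-17 + B\right) - 30 = -47 + B$)
$\sqrt{J + P{\left(r \right)}} = \sqrt{-11279 + \left(-47 + 171\right)} = \sqrt{-11279 + 124} = \sqrt{-11155} = i \sqrt{11155}$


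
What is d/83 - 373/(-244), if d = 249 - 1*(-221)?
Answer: 145639/20252 ≈ 7.1913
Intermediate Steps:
d = 470 (d = 249 + 221 = 470)
d/83 - 373/(-244) = 470/83 - 373/(-244) = 470*(1/83) - 373*(-1/244) = 470/83 + 373/244 = 145639/20252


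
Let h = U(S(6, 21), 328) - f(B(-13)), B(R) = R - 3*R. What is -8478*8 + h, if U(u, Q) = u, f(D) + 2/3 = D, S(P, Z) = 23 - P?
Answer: -203497/3 ≈ -67832.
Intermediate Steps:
B(R) = -2*R
f(D) = -⅔ + D
h = -25/3 (h = (23 - 1*6) - (-⅔ - 2*(-13)) = (23 - 6) - (-⅔ + 26) = 17 - 1*76/3 = 17 - 76/3 = -25/3 ≈ -8.3333)
-8478*8 + h = -8478*8 - 25/3 = -67824 - 25/3 = -203497/3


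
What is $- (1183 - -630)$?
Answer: $-1813$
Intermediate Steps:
$- (1183 - -630) = - (1183 + 630) = \left(-1\right) 1813 = -1813$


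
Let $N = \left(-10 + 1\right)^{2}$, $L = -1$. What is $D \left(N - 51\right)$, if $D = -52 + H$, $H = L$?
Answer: $-1590$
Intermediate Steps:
$N = 81$ ($N = \left(-9\right)^{2} = 81$)
$H = -1$
$D = -53$ ($D = -52 - 1 = -53$)
$D \left(N - 51\right) = - 53 \left(81 - 51\right) = \left(-53\right) 30 = -1590$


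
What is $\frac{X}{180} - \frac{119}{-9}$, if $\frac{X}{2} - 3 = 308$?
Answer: $\frac{1501}{90} \approx 16.678$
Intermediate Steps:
$X = 622$ ($X = 6 + 2 \cdot 308 = 6 + 616 = 622$)
$\frac{X}{180} - \frac{119}{-9} = \frac{622}{180} - \frac{119}{-9} = 622 \cdot \frac{1}{180} - - \frac{119}{9} = \frac{311}{90} + \frac{119}{9} = \frac{1501}{90}$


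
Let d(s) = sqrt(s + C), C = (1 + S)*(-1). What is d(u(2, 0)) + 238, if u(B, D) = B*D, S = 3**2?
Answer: 238 + I*sqrt(10) ≈ 238.0 + 3.1623*I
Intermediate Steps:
S = 9
C = -10 (C = (1 + 9)*(-1) = 10*(-1) = -10)
d(s) = sqrt(-10 + s) (d(s) = sqrt(s - 10) = sqrt(-10 + s))
d(u(2, 0)) + 238 = sqrt(-10 + 2*0) + 238 = sqrt(-10 + 0) + 238 = sqrt(-10) + 238 = I*sqrt(10) + 238 = 238 + I*sqrt(10)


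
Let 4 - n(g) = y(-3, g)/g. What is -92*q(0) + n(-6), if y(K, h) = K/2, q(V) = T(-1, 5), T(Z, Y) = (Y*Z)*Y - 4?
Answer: 10687/4 ≈ 2671.8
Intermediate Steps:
T(Z, Y) = -4 + Z*Y² (T(Z, Y) = Z*Y² - 4 = -4 + Z*Y²)
q(V) = -29 (q(V) = -4 - 1*5² = -4 - 1*25 = -4 - 25 = -29)
y(K, h) = K/2 (y(K, h) = K*(½) = K/2)
n(g) = 4 + 3/(2*g) (n(g) = 4 - (½)*(-3)/g = 4 - (-3)/(2*g) = 4 + 3/(2*g))
-92*q(0) + n(-6) = -92*(-29) + (4 + (3/2)/(-6)) = 2668 + (4 + (3/2)*(-⅙)) = 2668 + (4 - ¼) = 2668 + 15/4 = 10687/4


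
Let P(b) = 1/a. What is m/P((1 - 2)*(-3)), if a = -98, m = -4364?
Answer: 427672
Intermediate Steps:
P(b) = -1/98 (P(b) = 1/(-98) = -1/98)
m/P((1 - 2)*(-3)) = -4364/(-1/98) = -4364*(-98) = 427672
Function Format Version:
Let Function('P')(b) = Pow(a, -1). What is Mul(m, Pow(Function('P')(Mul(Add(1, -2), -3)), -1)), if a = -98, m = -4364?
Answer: 427672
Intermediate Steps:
Function('P')(b) = Rational(-1, 98) (Function('P')(b) = Pow(-98, -1) = Rational(-1, 98))
Mul(m, Pow(Function('P')(Mul(Add(1, -2), -3)), -1)) = Mul(-4364, Pow(Rational(-1, 98), -1)) = Mul(-4364, -98) = 427672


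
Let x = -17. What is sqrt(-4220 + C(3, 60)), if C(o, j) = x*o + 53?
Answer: I*sqrt(4218) ≈ 64.946*I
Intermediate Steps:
C(o, j) = 53 - 17*o (C(o, j) = -17*o + 53 = 53 - 17*o)
sqrt(-4220 + C(3, 60)) = sqrt(-4220 + (53 - 17*3)) = sqrt(-4220 + (53 - 51)) = sqrt(-4220 + 2) = sqrt(-4218) = I*sqrt(4218)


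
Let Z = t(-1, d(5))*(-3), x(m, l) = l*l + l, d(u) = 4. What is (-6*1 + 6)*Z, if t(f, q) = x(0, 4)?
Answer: 0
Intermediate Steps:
x(m, l) = l + l² (x(m, l) = l² + l = l + l²)
t(f, q) = 20 (t(f, q) = 4*(1 + 4) = 4*5 = 20)
Z = -60 (Z = 20*(-3) = -60)
(-6*1 + 6)*Z = (-6*1 + 6)*(-60) = (-6 + 6)*(-60) = 0*(-60) = 0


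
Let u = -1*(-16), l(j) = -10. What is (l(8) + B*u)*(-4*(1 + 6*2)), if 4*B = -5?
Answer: 1560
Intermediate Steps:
u = 16
B = -5/4 (B = (1/4)*(-5) = -5/4 ≈ -1.2500)
(l(8) + B*u)*(-4*(1 + 6*2)) = (-10 - 5/4*16)*(-4*(1 + 6*2)) = (-10 - 20)*(-4*(1 + 12)) = -(-120)*13 = -30*(-52) = 1560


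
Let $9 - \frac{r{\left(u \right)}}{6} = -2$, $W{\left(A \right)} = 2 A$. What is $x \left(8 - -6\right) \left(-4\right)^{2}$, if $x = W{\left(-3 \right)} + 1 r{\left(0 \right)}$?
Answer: $13440$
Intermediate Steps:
$r{\left(u \right)} = 66$ ($r{\left(u \right)} = 54 - -12 = 54 + 12 = 66$)
$x = 60$ ($x = 2 \left(-3\right) + 1 \cdot 66 = -6 + 66 = 60$)
$x \left(8 - -6\right) \left(-4\right)^{2} = 60 \left(8 - -6\right) \left(-4\right)^{2} = 60 \left(8 + 6\right) 16 = 60 \cdot 14 \cdot 16 = 840 \cdot 16 = 13440$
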